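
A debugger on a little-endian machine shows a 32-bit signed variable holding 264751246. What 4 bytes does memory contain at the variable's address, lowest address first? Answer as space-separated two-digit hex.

264751246 in hexadecimal, padded to 32 bits, is 0x0FC7C88E.
Split into bytes (most-significant first): 0F C7 C8 8E.
Little-endian: lowest address holds the least-significant byte.
So at ascending addresses the bytes are 8E C8 C7 0F.

8E C8 C7 0F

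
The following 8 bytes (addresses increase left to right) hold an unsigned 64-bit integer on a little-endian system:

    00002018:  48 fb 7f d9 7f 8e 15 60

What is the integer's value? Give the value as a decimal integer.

6923596681913039688

In little-endian order the low byte comes first in memory.
Reassemble most-significant byte first: 60 15 8E 7F D9 7F FB 48 → 0x60158E7FD97FFB48.
0x60158E7FD97FFB48 = 6923596681913039688.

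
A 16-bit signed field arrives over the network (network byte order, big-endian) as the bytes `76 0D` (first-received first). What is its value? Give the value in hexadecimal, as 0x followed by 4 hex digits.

Big-endian: lowest address holds the most-significant byte.
The bytes are already most-significant first: 0x760D.

0x760D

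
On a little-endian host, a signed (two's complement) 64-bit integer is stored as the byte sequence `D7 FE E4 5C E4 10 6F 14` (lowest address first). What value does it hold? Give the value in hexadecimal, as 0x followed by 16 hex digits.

0x146F10E45CE4FED7

In little-endian order the low byte comes first in memory.
Reassemble most-significant byte first: 14 6F 10 E4 5C E4 FE D7 → 0x146F10E45CE4FED7.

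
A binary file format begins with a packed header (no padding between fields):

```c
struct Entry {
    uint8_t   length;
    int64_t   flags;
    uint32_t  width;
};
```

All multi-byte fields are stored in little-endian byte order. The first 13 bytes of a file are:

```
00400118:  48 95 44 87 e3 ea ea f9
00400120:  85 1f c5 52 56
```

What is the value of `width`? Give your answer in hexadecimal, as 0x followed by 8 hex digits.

0x5652C51F

`width` follows `length` (1 B), `flags` (8 B), so it starts at offset 1 + 8 = 9 and occupies 4 bytes.
Bytes at offsets 9..12: 1F C5 52 56.
In little-endian order the low byte comes first in memory.
Reassemble most-significant byte first: 56 52 C5 1F → 0x5652C51F.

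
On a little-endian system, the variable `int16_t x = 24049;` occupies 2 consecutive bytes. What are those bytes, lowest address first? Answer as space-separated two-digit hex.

F1 5D

24049 in hexadecimal, padded to 16 bits, is 0x5DF1.
Split into bytes (most-significant first): 5D F1.
Little-endian stores the least-significant byte at the lowest address.
So at ascending addresses the bytes are F1 5D.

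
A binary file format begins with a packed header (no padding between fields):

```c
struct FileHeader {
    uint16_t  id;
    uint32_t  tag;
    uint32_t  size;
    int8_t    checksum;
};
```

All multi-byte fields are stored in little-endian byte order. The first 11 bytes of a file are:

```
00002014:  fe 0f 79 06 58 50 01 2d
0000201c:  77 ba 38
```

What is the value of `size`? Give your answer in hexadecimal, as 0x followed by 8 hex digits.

`size` follows `id` (2 B), `tag` (4 B), so it starts at offset 2 + 4 = 6 and occupies 4 bytes.
Bytes at offsets 6..9: 01 2D 77 BA.
Little-endian stores the least-significant byte at the lowest address.
Reassemble most-significant byte first: BA 77 2D 01 → 0xBA772D01.

0xBA772D01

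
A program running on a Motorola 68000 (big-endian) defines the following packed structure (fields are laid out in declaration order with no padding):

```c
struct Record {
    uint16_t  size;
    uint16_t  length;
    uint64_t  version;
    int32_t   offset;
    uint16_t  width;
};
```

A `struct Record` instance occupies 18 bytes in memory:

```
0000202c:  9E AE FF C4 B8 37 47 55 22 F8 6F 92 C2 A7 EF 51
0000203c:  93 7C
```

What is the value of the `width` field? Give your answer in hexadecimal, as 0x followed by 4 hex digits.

0x937C

`width` follows `size` (2 B), `length` (2 B), `version` (8 B), `offset` (4 B), so it starts at offset 2 + 2 + 8 + 4 = 16 and occupies 2 bytes.
Bytes at offsets 16..17: 93 7C.
Big-endian: lowest address holds the most-significant byte.
The bytes are already most-significant first: 0x937C.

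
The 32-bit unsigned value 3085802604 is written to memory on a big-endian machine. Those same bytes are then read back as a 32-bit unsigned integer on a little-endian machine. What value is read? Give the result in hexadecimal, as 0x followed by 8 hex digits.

3085802604 in 32-bit hexadecimal is 0xB7ED9C6C.
Stored big-endian, the bytes at ascending addresses are B7 ED 9C 6C.
Read back as little-endian, the first byte is least significant, giving 0x6C9CEDB7.

0x6C9CEDB7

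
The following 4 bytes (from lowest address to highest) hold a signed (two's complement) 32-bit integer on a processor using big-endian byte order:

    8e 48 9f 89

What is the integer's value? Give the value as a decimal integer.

In big-endian order the high byte comes first in memory.
The bytes are already most-significant first: 0x8E489F89.
Top bit is set, so as a signed 32-bit value this is 0x8E489F89 − 2^32 = -1907843191.

-1907843191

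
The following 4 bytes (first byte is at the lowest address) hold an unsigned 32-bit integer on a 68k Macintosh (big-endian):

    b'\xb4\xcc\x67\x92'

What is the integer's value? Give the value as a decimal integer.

Big-endian stores the most-significant byte at the lowest address.
The bytes are already most-significant first: 0xB4CC6792.
0xB4CC6792 = 3033294738.

3033294738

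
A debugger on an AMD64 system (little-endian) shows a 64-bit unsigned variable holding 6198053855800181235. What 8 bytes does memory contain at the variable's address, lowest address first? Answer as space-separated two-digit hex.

6198053855800181235 in hexadecimal, padded to 64 bits, is 0x5603E924A5B5C1F3.
Split into bytes (most-significant first): 56 03 E9 24 A5 B5 C1 F3.
In little-endian order the low byte comes first in memory.
So at ascending addresses the bytes are F3 C1 B5 A5 24 E9 03 56.

F3 C1 B5 A5 24 E9 03 56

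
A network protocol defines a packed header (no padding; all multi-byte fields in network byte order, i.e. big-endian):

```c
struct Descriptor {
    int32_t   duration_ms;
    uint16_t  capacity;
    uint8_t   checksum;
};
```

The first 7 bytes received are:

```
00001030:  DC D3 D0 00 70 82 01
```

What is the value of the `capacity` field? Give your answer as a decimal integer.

28802

`capacity` follows `duration_ms` (4 bytes), so it starts at byte offset 4 and occupies 2 bytes.
Bytes at offsets 4..5: 70 82.
Big-endian stores the most-significant byte at the lowest address.
The bytes are already most-significant first: 0x7082.
0x7082 = 28802.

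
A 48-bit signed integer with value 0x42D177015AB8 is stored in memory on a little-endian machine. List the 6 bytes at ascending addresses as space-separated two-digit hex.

Split into bytes (most-significant first): 42 D1 77 01 5A B8.
In little-endian order the low byte comes first in memory.
So at ascending addresses the bytes are B8 5A 01 77 D1 42.

B8 5A 01 77 D1 42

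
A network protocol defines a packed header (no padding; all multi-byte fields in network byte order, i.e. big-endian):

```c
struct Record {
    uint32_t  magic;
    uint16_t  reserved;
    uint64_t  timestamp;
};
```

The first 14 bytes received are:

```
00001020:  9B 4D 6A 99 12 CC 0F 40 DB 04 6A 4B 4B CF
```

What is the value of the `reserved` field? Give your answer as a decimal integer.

4812

`reserved` follows `magic` (4 bytes), so it starts at byte offset 4 and occupies 2 bytes.
Bytes at offsets 4..5: 12 CC.
Big-endian stores the most-significant byte at the lowest address.
The bytes are already most-significant first: 0x12CC.
0x12CC = 4812.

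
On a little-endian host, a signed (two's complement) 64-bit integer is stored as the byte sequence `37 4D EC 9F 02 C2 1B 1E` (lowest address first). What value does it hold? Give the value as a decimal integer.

Little-endian: lowest address holds the least-significant byte.
Reassemble most-significant byte first: 1E 1B C2 02 9F EC 4D 37 → 0x1E1BC2029FEC4D37.
0x1E1BC2029FEC4D37 = 2169540962037812535.

2169540962037812535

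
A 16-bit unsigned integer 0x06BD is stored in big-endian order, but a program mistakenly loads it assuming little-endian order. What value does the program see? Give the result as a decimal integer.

Stored big-endian, the bytes at ascending addresses are 06 BD.
Read back as little-endian, the first byte is least significant, giving 0xBD06.
0xBD06 = 48390.

48390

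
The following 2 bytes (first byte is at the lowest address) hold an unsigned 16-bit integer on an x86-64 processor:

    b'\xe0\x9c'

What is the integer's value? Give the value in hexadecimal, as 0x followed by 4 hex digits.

0x9CE0

Little-endian: lowest address holds the least-significant byte.
Reassemble most-significant byte first: 9C E0 → 0x9CE0.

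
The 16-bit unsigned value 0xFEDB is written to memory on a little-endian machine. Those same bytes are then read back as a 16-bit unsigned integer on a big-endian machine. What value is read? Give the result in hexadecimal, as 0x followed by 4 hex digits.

0xDBFE

Stored little-endian, the bytes at ascending addresses are DB FE.
Read back as big-endian, the last byte is least significant, giving 0xDBFE.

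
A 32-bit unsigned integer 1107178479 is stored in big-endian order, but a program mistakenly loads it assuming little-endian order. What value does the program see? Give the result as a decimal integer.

1107178479 in 32-bit hexadecimal is 0x41FE33EF.
Stored big-endian, the bytes at ascending addresses are 41 FE 33 EF.
Read back as little-endian, the first byte is least significant, giving 0xEF33FE41.
0xEF33FE41 = 4013162049.

4013162049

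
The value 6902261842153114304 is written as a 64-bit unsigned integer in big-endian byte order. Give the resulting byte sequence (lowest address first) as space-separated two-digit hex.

5F C9 C2 93 60 45 0A C0

6902261842153114304 in hexadecimal, padded to 64 bits, is 0x5FC9C29360450AC0.
Split into bytes (most-significant first): 5F C9 C2 93 60 45 0A C0.
Big-endian stores the most-significant byte at the lowest address.
So the memory order matches the most-significant-first order: 5F C9 C2 93 60 45 0A C0.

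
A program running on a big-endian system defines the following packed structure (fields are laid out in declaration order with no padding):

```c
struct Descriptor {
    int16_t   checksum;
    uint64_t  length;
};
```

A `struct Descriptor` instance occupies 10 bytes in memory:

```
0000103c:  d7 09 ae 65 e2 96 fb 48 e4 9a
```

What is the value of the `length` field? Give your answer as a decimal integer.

12566699473336067226

`length` follows `checksum` (2 bytes), so it starts at byte offset 2 and occupies 8 bytes.
Bytes at offsets 2..9: AE 65 E2 96 FB 48 E4 9A.
Big-endian: lowest address holds the most-significant byte.
The bytes are already most-significant first: 0xAE65E296FB48E49A.
0xAE65E296FB48E49A = 12566699473336067226.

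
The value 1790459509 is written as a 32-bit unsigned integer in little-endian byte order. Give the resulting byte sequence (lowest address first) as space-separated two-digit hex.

75 3E B8 6A

1790459509 in hexadecimal, padded to 32 bits, is 0x6AB83E75.
Split into bytes (most-significant first): 6A B8 3E 75.
Little-endian: lowest address holds the least-significant byte.
So at ascending addresses the bytes are 75 3E B8 6A.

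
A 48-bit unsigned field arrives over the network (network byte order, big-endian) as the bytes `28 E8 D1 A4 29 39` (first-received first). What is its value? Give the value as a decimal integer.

44980414720313

Big-endian stores the most-significant byte at the lowest address.
The bytes are already most-significant first: 0x28E8D1A42939.
0x28E8D1A42939 = 44980414720313.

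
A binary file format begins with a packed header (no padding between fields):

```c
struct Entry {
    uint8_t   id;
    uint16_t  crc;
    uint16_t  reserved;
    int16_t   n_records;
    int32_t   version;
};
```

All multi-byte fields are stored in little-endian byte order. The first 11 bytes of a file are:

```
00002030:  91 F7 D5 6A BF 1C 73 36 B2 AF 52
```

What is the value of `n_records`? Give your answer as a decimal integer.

`n_records` follows `id` (1 B), `crc` (2 B), `reserved` (2 B), so it starts at offset 1 + 2 + 2 = 5 and occupies 2 bytes.
Bytes at offsets 5..6: 1C 73.
Little-endian stores the least-significant byte at the lowest address.
Reassemble most-significant byte first: 73 1C → 0x731C.
0x731C = 29468.

29468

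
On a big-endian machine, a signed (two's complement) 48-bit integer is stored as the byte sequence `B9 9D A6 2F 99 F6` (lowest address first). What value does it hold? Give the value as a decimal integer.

Big-endian: lowest address holds the most-significant byte.
The bytes are already most-significant first: 0xB99DA62F99F6.
Top bit is set, so as a signed 48-bit value this is 0xB99DA62F99F6 − 2^48 = -77388227569162.

-77388227569162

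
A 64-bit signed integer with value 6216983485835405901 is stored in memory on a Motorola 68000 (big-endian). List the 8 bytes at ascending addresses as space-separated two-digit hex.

56 47 29 8A 97 B0 6A 4D

6216983485835405901 in hexadecimal, padded to 64 bits, is 0x5647298A97B06A4D.
Split into bytes (most-significant first): 56 47 29 8A 97 B0 6A 4D.
Big-endian: lowest address holds the most-significant byte.
So the memory order matches the most-significant-first order: 56 47 29 8A 97 B0 6A 4D.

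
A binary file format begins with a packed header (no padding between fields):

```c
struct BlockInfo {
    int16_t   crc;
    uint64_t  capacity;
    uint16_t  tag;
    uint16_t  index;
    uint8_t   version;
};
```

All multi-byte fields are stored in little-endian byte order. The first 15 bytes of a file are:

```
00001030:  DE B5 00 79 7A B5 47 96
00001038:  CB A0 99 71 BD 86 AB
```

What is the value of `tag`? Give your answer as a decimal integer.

29081

`tag` follows `crc` (2 B), `capacity` (8 B), so it starts at offset 2 + 8 = 10 and occupies 2 bytes.
Bytes at offsets 10..11: 99 71.
Little-endian: lowest address holds the least-significant byte.
Reassemble most-significant byte first: 71 99 → 0x7199.
0x7199 = 29081.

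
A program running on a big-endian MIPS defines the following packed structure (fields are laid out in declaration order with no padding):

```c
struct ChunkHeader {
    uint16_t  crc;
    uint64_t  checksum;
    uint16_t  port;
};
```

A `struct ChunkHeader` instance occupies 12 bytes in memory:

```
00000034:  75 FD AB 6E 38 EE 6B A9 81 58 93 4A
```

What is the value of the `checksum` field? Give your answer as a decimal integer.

12352873424583491928

`checksum` follows `crc` (2 bytes), so it starts at byte offset 2 and occupies 8 bytes.
Bytes at offsets 2..9: AB 6E 38 EE 6B A9 81 58.
Big-endian stores the most-significant byte at the lowest address.
The bytes are already most-significant first: 0xAB6E38EE6BA98158.
0xAB6E38EE6BA98158 = 12352873424583491928.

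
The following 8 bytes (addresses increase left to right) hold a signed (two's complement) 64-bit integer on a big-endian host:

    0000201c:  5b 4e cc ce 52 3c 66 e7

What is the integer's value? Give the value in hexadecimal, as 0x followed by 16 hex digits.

In big-endian order the high byte comes first in memory.
The bytes are already most-significant first: 0x5B4ECCCE523C66E7.

0x5B4ECCCE523C66E7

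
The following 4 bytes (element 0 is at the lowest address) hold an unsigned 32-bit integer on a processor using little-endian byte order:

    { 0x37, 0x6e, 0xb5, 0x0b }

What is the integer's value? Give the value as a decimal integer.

Little-endian stores the least-significant byte at the lowest address.
Reassemble most-significant byte first: 0B B5 6E 37 → 0x0BB56E37.
0x0BB56E37 = 196439607.

196439607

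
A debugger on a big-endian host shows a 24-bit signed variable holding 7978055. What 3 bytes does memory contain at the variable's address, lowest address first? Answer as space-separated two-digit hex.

7978055 in hexadecimal, padded to 24 bits, is 0x79BC47.
Split into bytes (most-significant first): 79 BC 47.
Big-endian stores the most-significant byte at the lowest address.
So the memory order matches the most-significant-first order: 79 BC 47.

79 BC 47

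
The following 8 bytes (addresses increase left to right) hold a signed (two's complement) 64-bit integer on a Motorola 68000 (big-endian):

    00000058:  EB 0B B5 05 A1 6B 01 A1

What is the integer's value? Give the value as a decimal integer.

-1509914214265060959

Big-endian: lowest address holds the most-significant byte.
The bytes are already most-significant first: 0xEB0BB505A16B01A1.
Top bit is set, so as a signed 64-bit value this is 0xEB0BB505A16B01A1 − 2^64 = -1509914214265060959.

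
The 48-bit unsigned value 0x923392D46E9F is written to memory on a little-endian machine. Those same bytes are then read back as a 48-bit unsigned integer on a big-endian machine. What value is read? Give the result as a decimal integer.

175298361570194

Stored little-endian, the bytes at ascending addresses are 9F 6E D4 92 33 92.
Read back as big-endian, the last byte is least significant, giving 0x9F6ED4923392.
0x9F6ED4923392 = 175298361570194.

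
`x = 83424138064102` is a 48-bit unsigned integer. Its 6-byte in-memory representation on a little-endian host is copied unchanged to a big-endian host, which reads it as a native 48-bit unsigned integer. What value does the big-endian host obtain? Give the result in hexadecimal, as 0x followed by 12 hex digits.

0xE6701DB2DF4B

83424138064102 in 48-bit hexadecimal is 0x4BDFB21D70E6.
Stored little-endian, the bytes at ascending addresses are E6 70 1D B2 DF 4B.
Read back as big-endian, the last byte is least significant, giving 0xE6701DB2DF4B.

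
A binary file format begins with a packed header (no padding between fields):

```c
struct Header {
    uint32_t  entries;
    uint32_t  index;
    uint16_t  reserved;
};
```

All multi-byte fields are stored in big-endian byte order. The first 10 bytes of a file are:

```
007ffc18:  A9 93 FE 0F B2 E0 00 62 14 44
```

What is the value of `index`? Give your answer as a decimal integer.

`index` follows `entries` (4 bytes), so it starts at byte offset 4 and occupies 4 bytes.
Bytes at offsets 4..7: B2 E0 00 62.
In big-endian order the high byte comes first in memory.
The bytes are already most-significant first: 0xB2E00062.
0xB2E00062 = 3001024610.

3001024610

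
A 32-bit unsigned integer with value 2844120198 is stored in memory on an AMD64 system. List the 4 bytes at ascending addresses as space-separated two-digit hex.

2844120198 in hexadecimal, padded to 32 bits, is 0xA985D486.
Split into bytes (most-significant first): A9 85 D4 86.
Little-endian stores the least-significant byte at the lowest address.
So at ascending addresses the bytes are 86 D4 85 A9.

86 D4 85 A9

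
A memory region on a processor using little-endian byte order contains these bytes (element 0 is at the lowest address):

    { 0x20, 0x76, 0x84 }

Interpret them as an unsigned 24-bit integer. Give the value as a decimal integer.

8680992

Little-endian: lowest address holds the least-significant byte.
Reassemble most-significant byte first: 84 76 20 → 0x847620.
0x847620 = 8680992.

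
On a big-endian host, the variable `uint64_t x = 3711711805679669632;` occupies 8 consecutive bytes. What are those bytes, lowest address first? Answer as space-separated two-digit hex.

3711711805679669632 in hexadecimal, padded to 64 bits, is 0x3382A638C6291180.
Split into bytes (most-significant first): 33 82 A6 38 C6 29 11 80.
Big-endian: lowest address holds the most-significant byte.
So the memory order matches the most-significant-first order: 33 82 A6 38 C6 29 11 80.

33 82 A6 38 C6 29 11 80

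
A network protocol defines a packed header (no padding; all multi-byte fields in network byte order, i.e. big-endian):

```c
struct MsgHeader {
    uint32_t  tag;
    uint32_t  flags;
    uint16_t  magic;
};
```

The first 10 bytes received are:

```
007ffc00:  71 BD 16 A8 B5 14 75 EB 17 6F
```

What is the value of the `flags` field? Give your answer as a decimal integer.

`flags` follows `tag` (4 bytes), so it starts at byte offset 4 and occupies 4 bytes.
Bytes at offsets 4..7: B5 14 75 EB.
Big-endian: lowest address holds the most-significant byte.
The bytes are already most-significant first: 0xB51475EB.
0xB51475EB = 3038017003.

3038017003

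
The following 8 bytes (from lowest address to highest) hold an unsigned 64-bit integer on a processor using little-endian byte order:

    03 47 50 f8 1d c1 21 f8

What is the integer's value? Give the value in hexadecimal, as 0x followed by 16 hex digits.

In little-endian order the low byte comes first in memory.
Reassemble most-significant byte first: F8 21 C1 1D F8 50 47 03 → 0xF821C11DF8504703.

0xF821C11DF8504703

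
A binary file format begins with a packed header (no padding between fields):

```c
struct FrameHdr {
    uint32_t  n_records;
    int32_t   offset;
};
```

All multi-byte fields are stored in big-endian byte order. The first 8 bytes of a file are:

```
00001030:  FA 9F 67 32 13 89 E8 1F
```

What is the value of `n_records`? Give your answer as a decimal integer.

`n_records` is the first field, at byte offset 0, occupying 4 bytes.
Bytes at offsets 0..3: FA 9F 67 32.
Big-endian stores the most-significant byte at the lowest address.
The bytes are already most-significant first: 0xFA9F6732.
0xFA9F6732 = 4204750642.

4204750642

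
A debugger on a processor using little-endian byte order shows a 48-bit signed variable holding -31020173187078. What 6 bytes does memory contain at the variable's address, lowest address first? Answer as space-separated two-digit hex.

FA A7 98 8D C9 E3

Two's complement of -31020173187078 in 48 bits: 31020173187078 = 0x1C3672675806; invert → 0xE3C98D98A7F9; add 1 → 0xE3C98D98A7FA.
Split into bytes (most-significant first): E3 C9 8D 98 A7 FA.
In little-endian order the low byte comes first in memory.
So at ascending addresses the bytes are FA A7 98 8D C9 E3.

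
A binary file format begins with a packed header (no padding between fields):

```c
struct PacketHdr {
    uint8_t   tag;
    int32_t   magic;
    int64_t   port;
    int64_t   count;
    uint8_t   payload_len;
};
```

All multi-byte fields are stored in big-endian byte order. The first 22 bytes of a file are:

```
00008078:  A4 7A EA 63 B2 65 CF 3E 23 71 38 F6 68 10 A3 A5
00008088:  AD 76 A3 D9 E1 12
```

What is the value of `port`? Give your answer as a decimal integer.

`port` follows `tag` (1 B), `magic` (4 B), so it starts at offset 1 + 4 = 5 and occupies 8 bytes.
Bytes at offsets 5..12: 65 CF 3E 23 71 38 F6 68.
Big-endian: lowest address holds the most-significant byte.
The bytes are already most-significant first: 0x65CF3E237138F668.
0x65CF3E237138F668 = 7336150639954163304.

7336150639954163304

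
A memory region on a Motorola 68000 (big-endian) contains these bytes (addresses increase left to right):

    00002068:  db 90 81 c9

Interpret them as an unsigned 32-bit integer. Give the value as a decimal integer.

3683680713

Big-endian stores the most-significant byte at the lowest address.
The bytes are already most-significant first: 0xDB9081C9.
0xDB9081C9 = 3683680713.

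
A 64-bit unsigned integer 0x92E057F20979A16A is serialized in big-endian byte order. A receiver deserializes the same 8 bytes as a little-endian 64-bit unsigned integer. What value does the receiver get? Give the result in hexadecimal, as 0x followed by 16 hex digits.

Stored big-endian, the bytes at ascending addresses are 92 E0 57 F2 09 79 A1 6A.
Read back as little-endian, the first byte is least significant, giving 0x6AA17909F257E092.

0x6AA17909F257E092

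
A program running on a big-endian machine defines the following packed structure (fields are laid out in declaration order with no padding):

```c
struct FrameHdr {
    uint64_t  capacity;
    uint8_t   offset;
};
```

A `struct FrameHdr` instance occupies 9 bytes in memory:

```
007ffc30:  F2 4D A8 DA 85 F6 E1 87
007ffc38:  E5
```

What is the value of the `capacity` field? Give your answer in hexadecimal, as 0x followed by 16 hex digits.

`capacity` is the first field, at byte offset 0, occupying 8 bytes.
Bytes at offsets 0..7: F2 4D A8 DA 85 F6 E1 87.
Big-endian: lowest address holds the most-significant byte.
The bytes are already most-significant first: 0xF24DA8DA85F6E187.

0xF24DA8DA85F6E187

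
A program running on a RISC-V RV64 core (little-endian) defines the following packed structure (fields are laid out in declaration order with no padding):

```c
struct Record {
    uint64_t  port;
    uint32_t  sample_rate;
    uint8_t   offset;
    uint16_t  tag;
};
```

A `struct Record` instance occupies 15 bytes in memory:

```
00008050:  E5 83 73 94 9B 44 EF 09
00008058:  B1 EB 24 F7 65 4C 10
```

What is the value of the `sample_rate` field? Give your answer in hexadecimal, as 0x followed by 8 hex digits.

0xF724EBB1

`sample_rate` follows `port` (8 bytes), so it starts at byte offset 8 and occupies 4 bytes.
Bytes at offsets 8..11: B1 EB 24 F7.
Little-endian: lowest address holds the least-significant byte.
Reassemble most-significant byte first: F7 24 EB B1 → 0xF724EBB1.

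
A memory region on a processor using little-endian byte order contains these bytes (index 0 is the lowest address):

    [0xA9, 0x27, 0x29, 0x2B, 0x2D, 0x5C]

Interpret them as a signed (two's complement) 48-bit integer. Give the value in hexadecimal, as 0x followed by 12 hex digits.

0x5C2D2B2927A9

In little-endian order the low byte comes first in memory.
Reassemble most-significant byte first: 5C 2D 2B 29 27 A9 → 0x5C2D2B2927A9.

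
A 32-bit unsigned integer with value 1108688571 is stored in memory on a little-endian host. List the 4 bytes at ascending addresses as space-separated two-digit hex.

BB 3E 15 42

1108688571 in hexadecimal, padded to 32 bits, is 0x42153EBB.
Split into bytes (most-significant first): 42 15 3E BB.
Little-endian stores the least-significant byte at the lowest address.
So at ascending addresses the bytes are BB 3E 15 42.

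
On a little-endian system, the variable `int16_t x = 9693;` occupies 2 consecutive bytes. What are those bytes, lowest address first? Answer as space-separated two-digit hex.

9693 in hexadecimal, padded to 16 bits, is 0x25DD.
Split into bytes (most-significant first): 25 DD.
In little-endian order the low byte comes first in memory.
So at ascending addresses the bytes are DD 25.

DD 25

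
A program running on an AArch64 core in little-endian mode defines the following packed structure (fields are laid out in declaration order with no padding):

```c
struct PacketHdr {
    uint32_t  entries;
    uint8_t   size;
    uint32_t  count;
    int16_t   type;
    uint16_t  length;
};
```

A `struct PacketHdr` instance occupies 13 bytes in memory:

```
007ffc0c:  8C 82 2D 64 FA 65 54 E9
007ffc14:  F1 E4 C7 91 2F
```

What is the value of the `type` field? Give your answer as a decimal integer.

-14364

`type` follows `entries` (4 B), `size` (1 B), `count` (4 B), so it starts at offset 4 + 1 + 4 = 9 and occupies 2 bytes.
Bytes at offsets 9..10: E4 C7.
Little-endian: lowest address holds the least-significant byte.
Reassemble most-significant byte first: C7 E4 → 0xC7E4.
Top bit is set, so as a signed 16-bit value this is 0xC7E4 − 2^16 = -14364.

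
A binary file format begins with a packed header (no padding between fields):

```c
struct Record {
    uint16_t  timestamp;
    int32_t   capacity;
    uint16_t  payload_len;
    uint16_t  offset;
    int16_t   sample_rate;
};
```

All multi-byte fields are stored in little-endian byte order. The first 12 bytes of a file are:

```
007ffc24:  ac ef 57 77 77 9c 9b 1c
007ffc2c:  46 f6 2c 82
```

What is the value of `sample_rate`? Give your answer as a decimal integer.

-32212

`sample_rate` follows `timestamp` (2 B), `capacity` (4 B), `payload_len` (2 B), `offset` (2 B), so it starts at offset 2 + 4 + 2 + 2 = 10 and occupies 2 bytes.
Bytes at offsets 10..11: 2C 82.
In little-endian order the low byte comes first in memory.
Reassemble most-significant byte first: 82 2C → 0x822C.
Top bit is set, so as a signed 16-bit value this is 0x822C − 2^16 = -32212.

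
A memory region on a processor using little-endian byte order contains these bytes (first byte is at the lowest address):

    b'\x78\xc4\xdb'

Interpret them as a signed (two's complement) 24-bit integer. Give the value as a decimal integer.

In little-endian order the low byte comes first in memory.
Reassemble most-significant byte first: DB C4 78 → 0xDBC478.
Top bit is set, so as a signed 24-bit value this is 0xDBC478 − 2^24 = -2374536.

-2374536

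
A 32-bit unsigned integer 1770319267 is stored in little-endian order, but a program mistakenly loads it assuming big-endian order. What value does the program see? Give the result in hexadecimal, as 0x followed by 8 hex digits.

0xA3ED8469

1770319267 in 32-bit hexadecimal is 0x6984EDA3.
Stored little-endian, the bytes at ascending addresses are A3 ED 84 69.
Read back as big-endian, the last byte is least significant, giving 0xA3ED8469.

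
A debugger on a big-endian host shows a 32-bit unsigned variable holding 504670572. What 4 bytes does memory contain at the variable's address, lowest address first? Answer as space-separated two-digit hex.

1E 14 A9 6C

504670572 in hexadecimal, padded to 32 bits, is 0x1E14A96C.
Split into bytes (most-significant first): 1E 14 A9 6C.
Big-endian stores the most-significant byte at the lowest address.
So the memory order matches the most-significant-first order: 1E 14 A9 6C.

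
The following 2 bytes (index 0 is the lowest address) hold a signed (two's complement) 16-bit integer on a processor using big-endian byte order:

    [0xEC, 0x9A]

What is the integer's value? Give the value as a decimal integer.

Big-endian stores the most-significant byte at the lowest address.
The bytes are already most-significant first: 0xEC9A.
Top bit is set, so as a signed 16-bit value this is 0xEC9A − 2^16 = -4966.

-4966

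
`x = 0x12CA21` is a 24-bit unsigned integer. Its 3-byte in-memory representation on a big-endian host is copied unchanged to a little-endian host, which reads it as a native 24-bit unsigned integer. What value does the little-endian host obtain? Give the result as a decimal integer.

2214418

Stored big-endian, the bytes at ascending addresses are 12 CA 21.
Read back as little-endian, the first byte is least significant, giving 0x21CA12.
0x21CA12 = 2214418.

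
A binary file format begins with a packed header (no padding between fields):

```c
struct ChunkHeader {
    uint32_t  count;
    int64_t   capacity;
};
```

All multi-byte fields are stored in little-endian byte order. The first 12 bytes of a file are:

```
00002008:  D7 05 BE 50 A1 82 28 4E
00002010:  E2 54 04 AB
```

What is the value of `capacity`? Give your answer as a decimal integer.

`capacity` follows `count` (4 bytes), so it starts at byte offset 4 and occupies 8 bytes.
Bytes at offsets 4..11: A1 82 28 4E E2 54 04 AB.
In little-endian order the low byte comes first in memory.
Reassemble most-significant byte first: AB 04 54 E2 4E 28 82 A1 → 0xAB0454E24E2882A1.
Top bit is set, so as a signed 64-bit value this is 0xAB0454E24E2882A1 − 2^64 = -6123676262366412127.

-6123676262366412127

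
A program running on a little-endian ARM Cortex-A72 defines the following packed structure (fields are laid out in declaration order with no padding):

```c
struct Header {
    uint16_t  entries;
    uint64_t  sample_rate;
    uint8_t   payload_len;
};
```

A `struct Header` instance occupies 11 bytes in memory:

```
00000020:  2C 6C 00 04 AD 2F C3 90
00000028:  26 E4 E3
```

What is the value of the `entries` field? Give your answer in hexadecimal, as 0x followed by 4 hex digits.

`entries` is the first field, at byte offset 0, occupying 2 bytes.
Bytes at offsets 0..1: 2C 6C.
Little-endian stores the least-significant byte at the lowest address.
Reassemble most-significant byte first: 6C 2C → 0x6C2C.

0x6C2C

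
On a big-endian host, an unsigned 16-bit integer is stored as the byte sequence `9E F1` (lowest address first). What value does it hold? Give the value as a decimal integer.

40689

Big-endian stores the most-significant byte at the lowest address.
The bytes are already most-significant first: 0x9EF1.
0x9EF1 = 40689.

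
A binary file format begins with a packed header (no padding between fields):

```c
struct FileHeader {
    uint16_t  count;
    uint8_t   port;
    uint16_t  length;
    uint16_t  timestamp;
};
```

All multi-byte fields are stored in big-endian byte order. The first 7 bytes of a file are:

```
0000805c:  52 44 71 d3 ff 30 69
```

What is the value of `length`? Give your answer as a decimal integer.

`length` follows `count` (2 B), `port` (1 B), so it starts at offset 2 + 1 = 3 and occupies 2 bytes.
Bytes at offsets 3..4: D3 FF.
In big-endian order the high byte comes first in memory.
The bytes are already most-significant first: 0xD3FF.
0xD3FF = 54271.

54271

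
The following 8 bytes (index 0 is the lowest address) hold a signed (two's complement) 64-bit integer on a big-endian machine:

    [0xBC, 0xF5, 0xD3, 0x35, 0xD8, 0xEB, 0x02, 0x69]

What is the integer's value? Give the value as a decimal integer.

Big-endian: lowest address holds the most-significant byte.
The bytes are already most-significant first: 0xBCF5D335D8EB0269.
Top bit is set, so as a signed 64-bit value this is 0xBCF5D335D8EB0269 − 2^64 = -4830722797058981271.

-4830722797058981271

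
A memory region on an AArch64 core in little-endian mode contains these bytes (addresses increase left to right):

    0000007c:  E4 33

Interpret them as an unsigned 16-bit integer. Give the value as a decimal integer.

Little-endian stores the least-significant byte at the lowest address.
Reassemble most-significant byte first: 33 E4 → 0x33E4.
0x33E4 = 13284.

13284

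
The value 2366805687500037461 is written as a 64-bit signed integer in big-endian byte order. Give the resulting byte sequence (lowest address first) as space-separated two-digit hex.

20 D8 95 3B 9F D0 5D 55

2366805687500037461 in hexadecimal, padded to 64 bits, is 0x20D8953B9FD05D55.
Split into bytes (most-significant first): 20 D8 95 3B 9F D0 5D 55.
Big-endian: lowest address holds the most-significant byte.
So the memory order matches the most-significant-first order: 20 D8 95 3B 9F D0 5D 55.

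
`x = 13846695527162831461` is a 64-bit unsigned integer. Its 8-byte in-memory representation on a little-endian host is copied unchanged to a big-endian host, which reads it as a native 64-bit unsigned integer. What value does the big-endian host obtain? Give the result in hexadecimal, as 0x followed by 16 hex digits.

13846695527162831461 in 64-bit hexadecimal is 0xC02958381187E265.
Stored little-endian, the bytes at ascending addresses are 65 E2 87 11 38 58 29 C0.
Read back as big-endian, the last byte is least significant, giving 0x65E28711385829C0.

0x65E28711385829C0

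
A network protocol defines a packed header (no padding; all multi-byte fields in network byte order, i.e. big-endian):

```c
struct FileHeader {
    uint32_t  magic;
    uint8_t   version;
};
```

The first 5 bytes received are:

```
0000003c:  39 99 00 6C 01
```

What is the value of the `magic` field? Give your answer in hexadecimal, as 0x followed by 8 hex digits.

`magic` is the first field, at byte offset 0, occupying 4 bytes.
Bytes at offsets 0..3: 39 99 00 6C.
In big-endian order the high byte comes first in memory.
The bytes are already most-significant first: 0x3999006C.

0x3999006C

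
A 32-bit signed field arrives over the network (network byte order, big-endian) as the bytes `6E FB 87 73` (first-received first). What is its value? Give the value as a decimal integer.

1861977971

In big-endian order the high byte comes first in memory.
The bytes are already most-significant first: 0x6EFB8773.
0x6EFB8773 = 1861977971.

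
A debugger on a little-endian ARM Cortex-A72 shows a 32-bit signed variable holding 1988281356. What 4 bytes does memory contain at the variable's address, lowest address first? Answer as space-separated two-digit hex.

0C C4 82 76

1988281356 in hexadecimal, padded to 32 bits, is 0x7682C40C.
Split into bytes (most-significant first): 76 82 C4 0C.
In little-endian order the low byte comes first in memory.
So at ascending addresses the bytes are 0C C4 82 76.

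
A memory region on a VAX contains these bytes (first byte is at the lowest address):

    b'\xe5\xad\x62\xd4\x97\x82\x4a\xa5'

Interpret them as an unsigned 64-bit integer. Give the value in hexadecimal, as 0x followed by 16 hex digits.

0xA54A8297D462ADE5

In little-endian order the low byte comes first in memory.
Reassemble most-significant byte first: A5 4A 82 97 D4 62 AD E5 → 0xA54A8297D462ADE5.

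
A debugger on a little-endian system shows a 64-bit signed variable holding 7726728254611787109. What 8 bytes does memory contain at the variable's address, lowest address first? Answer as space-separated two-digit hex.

7726728254611787109 in hexadecimal, padded to 64 bits, is 0x6B3ADA68DC1C0D65.
Split into bytes (most-significant first): 6B 3A DA 68 DC 1C 0D 65.
In little-endian order the low byte comes first in memory.
So at ascending addresses the bytes are 65 0D 1C DC 68 DA 3A 6B.

65 0D 1C DC 68 DA 3A 6B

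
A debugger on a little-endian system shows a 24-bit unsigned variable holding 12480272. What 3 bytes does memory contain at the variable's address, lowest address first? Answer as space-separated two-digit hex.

12480272 in hexadecimal, padded to 24 bits, is 0xBE6F10.
Split into bytes (most-significant first): BE 6F 10.
In little-endian order the low byte comes first in memory.
So at ascending addresses the bytes are 10 6F BE.

10 6F BE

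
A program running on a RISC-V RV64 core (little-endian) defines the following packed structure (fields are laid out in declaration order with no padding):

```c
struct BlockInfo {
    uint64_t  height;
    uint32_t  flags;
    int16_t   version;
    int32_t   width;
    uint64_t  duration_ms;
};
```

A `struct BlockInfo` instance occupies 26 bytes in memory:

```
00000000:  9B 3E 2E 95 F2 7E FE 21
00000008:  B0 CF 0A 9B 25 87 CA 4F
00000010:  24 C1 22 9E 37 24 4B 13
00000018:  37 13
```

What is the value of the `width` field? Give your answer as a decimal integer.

-1054584886

`width` follows `height` (8 B), `flags` (4 B), `version` (2 B), so it starts at offset 8 + 4 + 2 = 14 and occupies 4 bytes.
Bytes at offsets 14..17: CA 4F 24 C1.
In little-endian order the low byte comes first in memory.
Reassemble most-significant byte first: C1 24 4F CA → 0xC1244FCA.
Top bit is set, so as a signed 32-bit value this is 0xC1244FCA − 2^32 = -1054584886.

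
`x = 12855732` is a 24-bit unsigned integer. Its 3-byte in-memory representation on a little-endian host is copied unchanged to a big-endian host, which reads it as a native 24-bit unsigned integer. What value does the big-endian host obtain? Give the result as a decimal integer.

12855732 in 24-bit hexadecimal is 0xC429B4.
Stored little-endian, the bytes at ascending addresses are B4 29 C4.
Read back as big-endian, the last byte is least significant, giving 0xB429C4.
0xB429C4 = 11807172.

11807172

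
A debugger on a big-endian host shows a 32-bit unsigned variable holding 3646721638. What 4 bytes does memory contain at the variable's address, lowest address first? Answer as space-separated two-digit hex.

3646721638 in hexadecimal, padded to 32 bits, is 0xD95C8E66.
Split into bytes (most-significant first): D9 5C 8E 66.
Big-endian stores the most-significant byte at the lowest address.
So the memory order matches the most-significant-first order: D9 5C 8E 66.

D9 5C 8E 66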